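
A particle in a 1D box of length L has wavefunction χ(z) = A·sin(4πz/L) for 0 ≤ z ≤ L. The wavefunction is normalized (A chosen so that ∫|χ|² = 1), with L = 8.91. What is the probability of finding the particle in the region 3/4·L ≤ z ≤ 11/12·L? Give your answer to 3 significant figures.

P ≈ 0.201

P = ∫_{3/4·L}^{11/12·L} |χ(z)|² dz.
Since A² = 1/(L/2), this is the region integral divided by the full normalization integral.
Let u = z/L; then A² and the length scale cancel, so P = ∫_{3/4}^{11/12} sin(4·π·u)^2 du ÷ ∫_{0}^{1} sin(4·π·u)^2 du.
With ∫ sin(4·π·u)^2 du = u/2 - sin(4·π·u)·cos(4·π·u)/(8·π) + C, the region integral is √(3)/(32·π) + 1/12 and the full one is 1/2.
The result is P = (√(3)/16 + π/6)/π.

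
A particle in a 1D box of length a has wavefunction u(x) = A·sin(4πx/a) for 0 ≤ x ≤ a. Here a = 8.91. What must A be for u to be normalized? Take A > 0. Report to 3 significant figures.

A ≈ 0.474

We need A² ∫|f|² dx = 1, taking the integral from 0 to a.
The integral (without the A² prefactor) comes out to a/2.
So A² = (a/2)^(−1).
Substituting a = 8.91 gives A² = 0.2245, so A = 0.4738.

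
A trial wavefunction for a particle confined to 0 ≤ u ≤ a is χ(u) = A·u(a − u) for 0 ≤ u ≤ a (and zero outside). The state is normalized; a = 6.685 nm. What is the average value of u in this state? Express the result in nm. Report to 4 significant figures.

The expectation value is the |χ|²-weighted average of u: ∫ u|χ|² du.
Expanding the polynomial and integrating term by term, the ratio of the moment integral to the normalization integral gives ⟨u⟩ = a/2.
With a = 6.685, ⟨u⟩ = 3.3425.

⟨u⟩ ≈ 3.343 nm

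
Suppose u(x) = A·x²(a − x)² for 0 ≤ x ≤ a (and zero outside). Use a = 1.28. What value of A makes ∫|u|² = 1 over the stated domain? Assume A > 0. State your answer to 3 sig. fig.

A ≈ 8.26

The normalization condition is ∫|u|² dx = 1 from 0 to a.
Expanding the polynomial and integrating term by term, carrying out the integral gives A² · a^9/630.
Hence A² = 1/[a^9/630].
Plugging in a = 1.28 yields A = 8.265.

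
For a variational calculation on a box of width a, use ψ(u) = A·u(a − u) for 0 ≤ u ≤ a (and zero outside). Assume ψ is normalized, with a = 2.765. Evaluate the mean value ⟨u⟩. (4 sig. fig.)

⟨u⟩ ≈ 1.383

⟨u⟩ = ∫ u |ψ|² du over the full domain.
The ratio of the moment integral to the normalization integral gives ⟨u⟩ = a/2.
With a = 2.765, ⟨u⟩ = 1.3825.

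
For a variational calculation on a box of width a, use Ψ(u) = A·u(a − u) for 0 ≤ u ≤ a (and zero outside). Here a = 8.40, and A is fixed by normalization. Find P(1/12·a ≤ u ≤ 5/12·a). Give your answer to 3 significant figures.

P ≈ 0.342

P = ∫_{1/12·a}^{5/12·a} |Ψ(u)|² du.
The normalization integral ∫|Ψ|²du over the whole domain equals a^5/30·A², and A² cancels in the ratio.
Substituting t = u/a, A² and the length scale cancel in the ratio: P = ∫_{1/12}^{5/12} t^2·(1 - t)^2 dt / ∫_{0}^{1} t^2·(1 - t)^2 dt.
Using ∫ t^2·(1 - t)^2 dt = t^3·(6·t^2 - 15·t + 10)/30, the numerator is ≈ 0.011384 and the denominator is 1/30.
Evaluating gives P = 0.3415.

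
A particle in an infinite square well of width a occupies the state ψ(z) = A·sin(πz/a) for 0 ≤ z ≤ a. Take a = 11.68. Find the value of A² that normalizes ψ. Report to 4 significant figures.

The normalization condition is ∫|ψ|² dz = 1 from 0 to a.
Carrying out the integral gives A² · a/2.
Hence A² = 1/[a/2].
With a = 11.68: A² = 0.17123 and A = 0.41380.

A^2 ≈ 0.1712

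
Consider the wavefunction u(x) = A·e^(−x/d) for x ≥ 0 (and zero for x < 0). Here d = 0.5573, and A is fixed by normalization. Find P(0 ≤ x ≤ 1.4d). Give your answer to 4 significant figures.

P ≈ 0.9392

P = ∫_{0}^{1.4d} |u(x)|² dx.
Since A² = 1/(d/2), this is the region integral divided by the full normalization integral.
Let t = x/d; then A² and the length scale cancel, so P = ∫_{0}^{1.4} e^(-2·t) dt ÷ ∫_{0}^{∞} e^(-2·t) dt.
An antiderivative of e^(-2·t) is -e^(-2·t)/2; evaluating from 0 to 1.4 gives 1/2 - e^(-14/5)/2, while the full integral is 1/2.
This works out to P = 0.93919.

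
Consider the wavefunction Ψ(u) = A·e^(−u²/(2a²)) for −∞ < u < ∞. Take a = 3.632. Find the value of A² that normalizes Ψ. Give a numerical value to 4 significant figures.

A^2 ≈ 0.1553

Require ∫ |Ψ|² du = 1 over the whole domain.
∫|Ψ|² du = A²·(√(π)·a).
So A² = (√(π)·a)^(−1).
With a = 3.632: A² = 0.15534 and A = 0.39413.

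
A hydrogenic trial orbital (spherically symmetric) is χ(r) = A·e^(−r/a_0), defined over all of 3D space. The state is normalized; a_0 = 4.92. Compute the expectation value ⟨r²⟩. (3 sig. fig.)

⟨r^2⟩ ≈ 72.6

⟨r²⟩ = ∫ r^2 |χ|² 4πr² dr over the full domain.
Since the A² factors cancel between numerator and denominator, ⟨r²⟩ = 3·a_0^2.
Putting a_0 = 4.92 gives 72.62.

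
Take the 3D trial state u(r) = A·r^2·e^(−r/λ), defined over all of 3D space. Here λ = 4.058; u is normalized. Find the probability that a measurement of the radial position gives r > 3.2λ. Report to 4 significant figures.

With dV = 4πr²dr, the probability is ∫|u|² dV over r > 3.2λ.
The full normalization integral is A²·[45·π·λ^7/2] = 1, fixing A².
Let t = r/λ; then A², 4π and the length scale all cancel, so P = ∫_{3.2}^{∞} t^6·e^(-2·t) dt ÷ ∫_{0}^{∞} t^6·e^(-2·t) dt.
Using ∫ t^6·e^(-2·t) dt = -(4·t^6 + 12·t^5 + 30·t^4 + 60·t^3 + 90·t^2 + 90·t + 45)·e^(-2·t)/8, the numerator is ≈ 3.05060 and the denominator is 45/8.
The region integral divided by the full integral gives P = 0.54233.

P ≈ 0.5423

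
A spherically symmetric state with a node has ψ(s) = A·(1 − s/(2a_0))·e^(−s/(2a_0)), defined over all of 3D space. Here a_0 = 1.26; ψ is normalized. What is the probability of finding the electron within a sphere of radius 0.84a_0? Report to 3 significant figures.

Integrate the radial probability density 4πs²|ψ|² over s ≤ 0.84a_0.
Normalization gives A² = 1/(8·π·a_0^3).
In terms of u = s/a_0 (A², 4π and the length scale all cancel between numerator and denominator), P = [∫_{0}^{0.84} u^2·(1 - u/2)^2·e^(-u) du] / [∫_{0}^{∞} u^2·(1 - u/2)^2·e^(-u) du].
With ∫ u^2·(1 - u/2)^2·e^(-u) du = -(u^4/4 + u^2 + 2·u + 2)·e^(-u) + C, the region integral is ≈ 0.052956 and the full one is 2.
This evaluates to P = 0.02648.

P ≈ 0.0265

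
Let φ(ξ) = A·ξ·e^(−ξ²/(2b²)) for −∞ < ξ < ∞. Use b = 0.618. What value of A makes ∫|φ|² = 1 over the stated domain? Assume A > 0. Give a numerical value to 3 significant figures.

A ≈ 2.19

The normalization condition is ∫|φ|² dξ = 1 from −∞ to ∞.
Differentiating ∫e^(−αξ²) dξ = √(π/α) under α to get the higher moments, carrying out the integral gives A² · √(π)·b^3/2.
With b = 0.618: A² = 4.781 and A = 2.186.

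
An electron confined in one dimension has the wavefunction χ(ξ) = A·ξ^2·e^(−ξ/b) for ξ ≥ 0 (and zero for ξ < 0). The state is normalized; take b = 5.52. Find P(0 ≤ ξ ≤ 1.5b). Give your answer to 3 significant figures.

The probability is P = ∫ |χ|² dξ over [0, 1.5b].
With A² fixed by ∫|χ|² = 1, i.e. A² = (3·b^5/4)^(−1), substitute and integrate.
In terms of u = ξ/b (A² and the length scale cancel between numerator and denominator), P = [∫_{0}^{1.5} u^4·e^(-2·u) du] / [∫_{0}^{∞} u^4·e^(-2·u) du].
With ∫ u^4·e^(-2·u) du = -(u^4/2 + u^3 + 3·u^2/2 + 3·u/2 + 3/4)·e^(-2·u) + C, the region integral is 3/4 - 393·e^(-3)/32 and the full one is 3/4.
This works out to P = 0.1847.

P ≈ 0.185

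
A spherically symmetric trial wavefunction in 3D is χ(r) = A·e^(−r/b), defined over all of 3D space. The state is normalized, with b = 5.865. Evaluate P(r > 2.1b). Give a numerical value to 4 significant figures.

With dV = 4πr²dr, the probability is ∫|χ|² dV over r > 2.1b.
Normalization gives A² = 1/(π·b^3).
Substituting u = r/b, A², 4π and the length scale all cancel in the ratio: P = ∫_{2.1}^{∞} u^2·e^(-2·u) du / ∫_{0}^{∞} u^2·e^(-2·u) du.
With ∫ u^2·e^(-2·u) du = -(2·u^2 + 2·u + 1)·e^(-2·u)/4 + C, the region integral is 701·e^(-21/5)/200 and the full one is 1/4.
Taking the ratio yields P = 0.21024.

P ≈ 0.2102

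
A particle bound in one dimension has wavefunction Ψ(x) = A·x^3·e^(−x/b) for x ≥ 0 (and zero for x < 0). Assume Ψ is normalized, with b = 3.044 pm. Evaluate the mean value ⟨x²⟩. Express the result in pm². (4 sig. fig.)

⟨x^2⟩ ≈ 129.7 pm^2

By definition ⟨x²⟩ = ∫ x^2 |Ψ(x)|² dx.
Using ∫₀^∞ xⁿ e^(−αx) dx = n!/αⁿ⁺¹, evaluating both integrals, ⟨x²⟩ = 14·b^2.
With b = 3.044, ⟨x^2⟩ = 129.72.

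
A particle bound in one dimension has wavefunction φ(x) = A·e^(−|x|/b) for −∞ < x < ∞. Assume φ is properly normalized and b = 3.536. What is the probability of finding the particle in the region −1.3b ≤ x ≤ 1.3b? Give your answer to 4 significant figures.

P ≈ 0.9257

|φ|² is the probability density, so P = ∫_{−1.3b}^{1.3b} |φ|² dx.
Since A² = 1/(b), this is the region integral divided by the full normalization integral.
By symmetry take twice the x ≥ 0 contribution in numerator and denominator; the 2's cancel. Let u = x/b; then A² and the length scale cancel, so P = ∫_{0}^{1.3} e^(-2·u) du ÷ ∫_{0}^{∞} e^(-2·u) du.
With ∫ e^(-2·u) du = -e^(-2·u)/2 + C, the region integral is 1/2 - e^(-13/5)/2 and the full one is 1/2.
Evaluating gives P = 0.92573.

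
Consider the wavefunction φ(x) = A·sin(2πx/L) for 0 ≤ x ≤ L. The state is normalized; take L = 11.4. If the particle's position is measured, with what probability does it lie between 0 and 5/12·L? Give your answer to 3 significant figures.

P ≈ 0.486

P = ∫_{0}^{5/12·L} |φ(x)|² dx.
With A² fixed by ∫|φ|² = 1, i.e. A² = (L/2)^(−1), substitute and integrate.
Substituting u = x/L, A² and the length scale cancel in the ratio: P = ∫_{0}^{5/12} sin(2·π·u)^2 du / ∫_{0}^{1} sin(2·π·u)^2 du.
Using ∫ sin(2·π·u)^2 du = u/2 - sin(4·π·u)/(8·π), the numerator is √(3)/(16·π) + 5/24 and the denominator is 1/2.
Taking the ratio, P = √(3)/(8·π) + 5/12.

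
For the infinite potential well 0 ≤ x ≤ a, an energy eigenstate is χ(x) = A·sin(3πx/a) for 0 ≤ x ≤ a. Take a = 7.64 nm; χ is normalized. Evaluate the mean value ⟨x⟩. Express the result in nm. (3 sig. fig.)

⟨x⟩ = ∫ x |χ|² dx over the full domain.
With ∫₀^a sin²(nπx/a) dx = a/2, evaluating both integrals, ⟨x⟩ = a/2.
Putting a = 7.64 gives 3.820.

⟨x⟩ ≈ 3.82 nm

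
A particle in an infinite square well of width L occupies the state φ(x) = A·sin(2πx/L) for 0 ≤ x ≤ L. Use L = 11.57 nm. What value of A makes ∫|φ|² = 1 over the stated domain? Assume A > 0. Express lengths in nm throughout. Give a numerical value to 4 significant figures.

A ≈ 0.4158 nm^(-1/2)

Require ∫ |φ|² dx = 1 over the whole domain.
The integral (without the A² prefactor) comes out to L/2.
So A² = (L/2)^(−1).
With L = 11.57: A² = 0.17286 and A = 0.41577.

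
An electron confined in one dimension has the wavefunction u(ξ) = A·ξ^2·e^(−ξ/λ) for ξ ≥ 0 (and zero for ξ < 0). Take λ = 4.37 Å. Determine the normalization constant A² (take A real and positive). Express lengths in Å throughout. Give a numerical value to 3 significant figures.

We need A² ∫|f|² dξ = 1, taking the integral from 0 to ∞.
Recall ∫₀^∞ ξ^m e^(−ξ/β) dξ = m!·β^(m+1), carrying out the integral gives A² · 3·λ^5/4.
With λ = 4.37: A² = 0.0008366 and A = 0.02892.

A^2 ≈ 0.000837 Å^(-5)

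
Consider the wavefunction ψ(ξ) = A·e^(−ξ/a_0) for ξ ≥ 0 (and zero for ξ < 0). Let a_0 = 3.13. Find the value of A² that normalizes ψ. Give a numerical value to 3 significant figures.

A^2 ≈ 0.639

Require ∫ |ψ|² dξ = 1 over the whole domain.
∫|ψ|² dξ = A²·(a_0/2).
So A² = (a_0/2)^(−1).
With a_0 = 3.13: A² = 0.6390 and A = 0.7994.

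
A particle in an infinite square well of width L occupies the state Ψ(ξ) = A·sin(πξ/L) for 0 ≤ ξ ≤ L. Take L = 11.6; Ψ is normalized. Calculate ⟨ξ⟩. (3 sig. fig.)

⟨ξ⟩ ≈ 5.80

⟨ξ⟩ = ∫ ξ |Ψ|² dξ over the full domain.
With ∫₀^L sin²(nπξ/L) dξ = L/2, evaluating both integrals, ⟨ξ⟩ = L/2.
Putting L = 11.6 gives 5.800.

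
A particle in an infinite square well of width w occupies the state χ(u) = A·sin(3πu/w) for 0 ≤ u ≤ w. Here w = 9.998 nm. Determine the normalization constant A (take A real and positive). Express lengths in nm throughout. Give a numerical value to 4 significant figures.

The normalization condition is ∫|χ|² du = 1 from 0 to w.
∫|χ|² du = A²·(w/2).
Hence A² = 1/[w/2].
Substituting w = 9.998 gives A² = 0.20004, so A = 0.44726.

A ≈ 0.4473 nm^(-1/2)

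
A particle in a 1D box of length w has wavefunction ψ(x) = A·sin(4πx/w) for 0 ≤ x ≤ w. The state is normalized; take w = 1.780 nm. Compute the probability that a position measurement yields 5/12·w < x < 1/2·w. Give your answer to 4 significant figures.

P ≈ 0.04888

P = ∫_{5/12·w}^{1/2·w} |ψ(x)|² dx.
The normalization integral ∫|ψ|²dx over the whole domain equals w/2·A², and A² cancels in the ratio.
Substituting u = x/w, A² and the length scale cancel in the ratio: P = ∫_{5/12}^{1/2} sin(4·π·u)^2 du / ∫_{0}^{1} sin(4·π·u)^2 du.
Using ∫ sin(4·π·u)^2 du = u/2 - sin(4·π·u)·cos(4·π·u)/(8·π), the numerator is -√(3)/(32·π) + 1/24 and the denominator is 1/2.
The result is P = (-√(3)/16 + π/12)/π.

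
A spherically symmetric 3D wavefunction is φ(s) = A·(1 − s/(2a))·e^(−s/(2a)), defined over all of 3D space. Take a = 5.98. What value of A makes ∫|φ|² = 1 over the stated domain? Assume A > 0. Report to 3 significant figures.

A ≈ 0.0136

Require ∫ |φ|² 4πs² ds = 1 over the whole domain.
The angular integral contributes 4π, leaving ∫₀^∞ s²|φ|² ds.
With ∫₀^∞ s^4 e^(−αs) ds = 4!/α^5, with φ = A·(1 − s/(2a))·e^(−s/(2a)), the integral evaluates to A²·[8·π·a^3].
Hence A² = 1/[8·π·a^3].
Plugging in a = 5.98 yields A = 0.01364.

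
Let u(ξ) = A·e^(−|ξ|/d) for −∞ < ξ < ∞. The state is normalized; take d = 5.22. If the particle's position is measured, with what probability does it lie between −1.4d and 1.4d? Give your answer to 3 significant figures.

P ≈ 0.939

|u|² is the probability density, so P = ∫_{−1.4d}^{1.4d} |u|² dξ.
The normalization integral ∫|u|²dξ over the whole domain equals d·A², and A² cancels in the ratio.
By symmetry take twice the ξ ≥ 0 contribution in numerator and denominator; the 2's cancel. In terms of t = ξ/d (A² and the length scale cancel between numerator and denominator), P = [∫_{0}^{1.4} e^(-2·t) dt] / [∫_{0}^{∞} e^(-2·t) dt].
With ∫ e^(-2·t) dt = -e^(-2·t)/2 + C, the region integral is 1/2 - e^(-14/5)/2 and the full one is 1/2.
This works out to P = 0.9392.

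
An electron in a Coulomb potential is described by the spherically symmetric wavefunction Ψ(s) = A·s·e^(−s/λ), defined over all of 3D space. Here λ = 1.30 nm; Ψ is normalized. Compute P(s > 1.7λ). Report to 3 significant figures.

With dV = 4πs²ds, the probability is ∫|Ψ|² dV over s > 1.7λ.
The full normalization integral is A²·[3·π·λ^5] = 1, fixing A².
Let u = s/λ; then A², 4π and the length scale all cancel, so P = ∫_{1.7}^{∞} u^4·e^(-2·u) du ÷ ∫_{0}^{∞} u^4·e^(-2·u) du.
With ∫ u^4·e^(-2·u) du = -(u^4/2 + u^3 + 3·u^2/2 + 3·u/2 + 3/4)·e^(-2·u) + C, the region integral is ≈ 0.55814 and the full one is 3/4.
The region integral divided by the full integral gives P = 0.7442.

P ≈ 0.744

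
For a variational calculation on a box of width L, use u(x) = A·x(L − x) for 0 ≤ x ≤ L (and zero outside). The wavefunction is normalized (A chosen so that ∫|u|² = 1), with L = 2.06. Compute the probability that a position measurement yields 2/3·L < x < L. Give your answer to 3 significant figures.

P ≈ 0.210

|u|² is the probability density, so P = ∫_{2/3·L}^{L} |u|² dx.
The normalization integral ∫|u|²dx over the whole domain equals L^5/30·A², and A² cancels in the ratio.
Let t = x/L; then A² and the length scale cancel, so P = ∫_{2/3}^{1} t^2·(1 - t)^2 dt ÷ ∫_{0}^{1} t^2·(1 - t)^2 dt.
An antiderivative of t^2·(1 - t)^2 is t^3·(6·t^2 - 15·t + 10)/30; evaluating from 2/3 to 1 gives 17/2430, while the full integral is 1/30.
The result is P = 17/81.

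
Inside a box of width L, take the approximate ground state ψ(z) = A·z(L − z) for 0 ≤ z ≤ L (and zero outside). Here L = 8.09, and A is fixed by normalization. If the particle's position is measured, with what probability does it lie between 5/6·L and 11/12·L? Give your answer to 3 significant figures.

|ψ|² is the probability density, so P = ∫_{5/6·L}^{11/12·L} |ψ|² dz.
Since A² = 1/(L^5/30), this is the region integral divided by the full normalization integral.
Substituting u = z/L, A² and the length scale cancel in the ratio: P = ∫_{5/6}^{11/12} u^2·(1 - u)^2 du / ∫_{0}^{1} u^2·(1 - u)^2 du.
With ∫ u^2·(1 - u)^2 du = u^3·(6·u^2 - 15·u + 10)/30 + C, the region integral is ≈ 0.0010135 and the full one is 1/30.
This works out to P = 0.03041.

P ≈ 0.0304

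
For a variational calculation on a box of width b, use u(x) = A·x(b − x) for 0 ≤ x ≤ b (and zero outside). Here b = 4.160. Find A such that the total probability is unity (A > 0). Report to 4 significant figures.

A ≈ 0.1552

We need A² ∫|f|² dx = 1, taking the integral from 0 to b.
The integral (without the A² prefactor) comes out to b^5/30.
Setting this equal to 1 gives A² = 1/(b^5/30).
Substituting b = 4.160 gives A² = 0.024080, so A = 0.15518.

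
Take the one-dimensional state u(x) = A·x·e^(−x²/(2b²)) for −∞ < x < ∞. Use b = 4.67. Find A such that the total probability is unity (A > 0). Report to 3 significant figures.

A ≈ 0.105

Require ∫ |u|² dx = 1 over the whole domain.
With u = A·x·e^(−x²/(2b²)), the integral evaluates to A²·[√(π)·b^3/2].
So A² = (√(π)·b^3/2)^(−1).
Plugging in b = 4.67 yields A = 0.1053.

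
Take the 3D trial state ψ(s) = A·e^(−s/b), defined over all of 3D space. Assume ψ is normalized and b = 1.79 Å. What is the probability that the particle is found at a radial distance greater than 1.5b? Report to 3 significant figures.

P ≈ 0.423

With dV = 4πs²ds, the probability is ∫|ψ|² dV over s > 1.5b.
A² is fixed by ∫₀^∞ 4πs²|ψ|² ds = 1, i.e. A² = (π·b^3)^(−1).
In terms of u = s/b (A², 4π and the length scale all cancel between numerator and denominator), P = [∫_{1.5}^{∞} u^2·e^(-2·u) du] / [∫_{0}^{∞} u^2·e^(-2·u) du].
With ∫ u^2·e^(-2·u) du = -(2·u^2 + 2·u + 1)·e^(-2·u)/4 + C, the region integral is 17·e^(-3)/8 and the full one is 1/4.
This evaluates to P = 0.4232.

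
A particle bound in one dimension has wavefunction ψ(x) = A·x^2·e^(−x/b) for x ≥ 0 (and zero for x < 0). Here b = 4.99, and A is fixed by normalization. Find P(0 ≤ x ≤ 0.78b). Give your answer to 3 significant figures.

P ≈ 0.0215

The probability is P = ∫ |ψ|² dx over [0, 0.78b].
With A² fixed by ∫|ψ|² = 1, i.e. A² = (3·b^5/4)^(−1), substitute and integrate.
In terms of u = x/b (A² and the length scale cancel between numerator and denominator), P = [∫_{0}^{0.78} u^4·e^(-2·u) du] / [∫_{0}^{∞} u^4·e^(-2·u) du].
With ∫ u^4·e^(-2·u) du = -(u^4/2 + u^3 + 3·u^2/2 + 3·u/2 + 3/4)·e^(-2·u) + C, the region integral is ≈ 0.016157 and the full one is 3/4.
Evaluating gives P = 0.02154.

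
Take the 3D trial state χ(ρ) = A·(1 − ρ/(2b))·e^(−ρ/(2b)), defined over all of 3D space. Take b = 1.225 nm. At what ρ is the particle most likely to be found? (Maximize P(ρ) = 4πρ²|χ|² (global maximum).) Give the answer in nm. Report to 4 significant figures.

ρ ≈ 6.414 nm

The maximum of P(ρ) = 4πρ²|χ|² occurs where its derivative vanishes.
This gives ρ = b·(√(5) + 3).
With b = 1.225, the most probable radial distance is 6.4142 nm.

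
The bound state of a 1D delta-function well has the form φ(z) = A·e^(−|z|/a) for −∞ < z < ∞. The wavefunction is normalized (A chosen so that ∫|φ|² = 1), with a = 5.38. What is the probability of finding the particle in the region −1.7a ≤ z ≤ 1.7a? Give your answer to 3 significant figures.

The probability is P = ∫ |φ|² dz over [−1.7a, 1.7a].
With A² fixed by ∫|φ|² = 1, i.e. A² = (a)^(−1), substitute and integrate.
By symmetry take twice the z ≥ 0 contribution in numerator and denominator; the 2's cancel. In terms of u = z/a (A² and the length scale cancel between numerator and denominator), P = [∫_{0}^{1.7} e^(-2·u) du] / [∫_{0}^{∞} e^(-2·u) du].
Using ∫ e^(-2·u) du = -e^(-2·u)/2, the numerator is 1/2 - e^(-17/5)/2 and the denominator is 1/2.
The result is P = 0.9666.

P ≈ 0.967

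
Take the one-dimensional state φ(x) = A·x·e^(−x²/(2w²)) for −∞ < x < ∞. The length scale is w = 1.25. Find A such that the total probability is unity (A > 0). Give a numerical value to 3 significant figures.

Normalization requires ∫|φ|² dx = 1, integrated from −∞ to ∞.
The integral (without the A² prefactor) comes out to √(π)·w^3/2.
So A² = (√(π)·w^3/2)^(−1).
With w = 1.25: A² = 0.5777 and A = 0.7601.

A ≈ 0.760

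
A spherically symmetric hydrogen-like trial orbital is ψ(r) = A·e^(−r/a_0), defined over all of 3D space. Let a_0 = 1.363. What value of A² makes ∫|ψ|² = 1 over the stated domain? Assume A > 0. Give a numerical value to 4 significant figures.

A^2 ≈ 0.1257

Require ∫ |ψ|² 4πr² dr = 1 over the whole domain.
(Spherical symmetry: dV = 4πr² dr.)
Recall ∫₀^∞ r^m e^(−r/β) dr = m!·β^(m+1), carrying out the integral gives A² · π·a_0^3.
Hence A² = 1/[π·a_0^3].
With a_0 = 1.363: A² = 0.12571 and A = 0.35455.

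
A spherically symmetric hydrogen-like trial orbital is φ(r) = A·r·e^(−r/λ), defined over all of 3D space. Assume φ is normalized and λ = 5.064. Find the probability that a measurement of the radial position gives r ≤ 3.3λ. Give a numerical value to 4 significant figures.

Integrate the radial probability density 4πr²|φ|² over r ≤ 3.3λ.
Normalization gives A² = 1/(3·π·λ^5).
Let u = r/λ; then A², 4π and the length scale all cancel, so P = ∫_{0}^{3.3} u^4·e^(-2·u) du ÷ ∫_{0}^{∞} u^4·e^(-2·u) du.
Using ∫ u^4·e^(-2·u) du = -(u^4/2 + u^3 + 3·u^2/2 + 3·u/2 + 3/4)·e^(-2·u), the numerator is ≈ 0.590472 and the denominator is 3/4.
Taking the ratio yields P = 0.78730.

P ≈ 0.7873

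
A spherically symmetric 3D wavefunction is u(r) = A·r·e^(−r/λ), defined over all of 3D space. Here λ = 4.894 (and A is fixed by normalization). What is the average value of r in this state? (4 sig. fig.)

The expectation value is the |u|²-weighted average of r: ∫ r|u|² 4πr² dr.
Evaluating both integrals, ⟨r⟩ = 5·λ/2.
With λ = 4.894, ⟨r⟩ = 12.235.

⟨r⟩ ≈ 12.24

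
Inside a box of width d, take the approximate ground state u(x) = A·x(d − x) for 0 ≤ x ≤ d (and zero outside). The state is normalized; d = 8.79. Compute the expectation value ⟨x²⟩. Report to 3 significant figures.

⟨x²⟩ = ∫ x^2 |u|² dx over the full domain.
Since the A² factors cancel between numerator and denominator, ⟨x²⟩ = 2·d^2/7.
Putting d = 8.79 gives 22.08.

⟨x^2⟩ ≈ 22.1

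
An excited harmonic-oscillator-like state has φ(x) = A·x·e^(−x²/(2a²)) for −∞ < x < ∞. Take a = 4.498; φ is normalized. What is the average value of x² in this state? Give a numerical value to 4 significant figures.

⟨x^2⟩ ≈ 30.35

The expectation value is the |φ|²-weighted average of x^2: ∫ x^2|φ|² dx.
Using the Gaussian integral ∫_{−∞}^{∞} e^(−αx²) dx = √(π/α), the ratio of the moment integral to the normalization integral gives ⟨x²⟩ = 3·a^2/2.
Putting a = 4.498 gives 30.348.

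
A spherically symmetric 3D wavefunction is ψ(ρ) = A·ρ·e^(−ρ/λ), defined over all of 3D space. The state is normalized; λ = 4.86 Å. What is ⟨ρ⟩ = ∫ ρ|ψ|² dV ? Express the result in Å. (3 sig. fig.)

The expectation value is the |ψ|²-weighted average of ρ: ∫ ρ|ψ|² 4πρ² dρ.
Evaluating both integrals, ⟨ρ⟩ = 5·λ/2.
With λ = 4.86, ⟨ρ⟩ = 12.15.

⟨ρ⟩ ≈ 12.2 Å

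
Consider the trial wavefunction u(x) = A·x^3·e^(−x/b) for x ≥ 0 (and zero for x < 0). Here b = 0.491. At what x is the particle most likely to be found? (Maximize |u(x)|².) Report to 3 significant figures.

Differentiate |u(x)|² with respect to x and set to zero.
Solving yields x = 3·b.
With b = 0.491, the most probable position is 1.473.

x ≈ 1.47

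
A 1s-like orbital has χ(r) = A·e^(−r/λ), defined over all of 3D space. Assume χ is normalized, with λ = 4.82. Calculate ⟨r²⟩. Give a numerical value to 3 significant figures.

The expectation value is the |χ|²-weighted average of r^2: ∫ r^2|χ|² 4πr² dr.
Since the A² factors cancel between numerator and denominator, ⟨r²⟩ = 3·λ^2.
Putting λ = 4.82 gives 69.70.

⟨r^2⟩ ≈ 69.7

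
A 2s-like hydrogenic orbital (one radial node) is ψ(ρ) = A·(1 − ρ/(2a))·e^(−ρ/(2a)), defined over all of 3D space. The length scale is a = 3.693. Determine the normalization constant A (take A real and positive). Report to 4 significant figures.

A ≈ 0.02811

The normalization condition is ∫|ψ|² 4πρ² dρ = 1 from 0 to ∞.
∫|ψ|² 4πρ² dρ = A²·(8·π·a^3).
So A² = (8·π·a^3)^(−1).
Plugging in a = 3.693 yields A = 0.028107.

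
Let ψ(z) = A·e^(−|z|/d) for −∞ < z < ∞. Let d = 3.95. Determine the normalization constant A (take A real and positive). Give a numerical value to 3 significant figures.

Normalization requires ∫|ψ|² dz = 1, integrated from −∞ to ∞.
Using ∫₀^∞ zⁿ e^(−αz) dz = n!/αⁿ⁺¹, carrying out the integral gives A² · d.
Hence A² = 1/[d].
With d = 3.95: A² = 0.2532 and A = 0.5032.

A ≈ 0.503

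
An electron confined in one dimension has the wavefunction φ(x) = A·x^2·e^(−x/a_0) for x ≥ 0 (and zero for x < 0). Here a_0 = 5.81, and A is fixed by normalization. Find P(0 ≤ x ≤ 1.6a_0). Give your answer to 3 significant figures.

P ≈ 0.219

P = ∫_{0}^{1.6a_0} |φ(x)|² dx.
Since A² = 1/(3·a_0^5/4), this is the region integral divided by the full normalization integral.
Let u = x/a_0; then A² and the length scale cancel, so P = ∫_{0}^{1.6} u^4·e^(-2·u) du ÷ ∫_{0}^{∞} u^4·e^(-2·u) du.
With ∫ u^4·e^(-2·u) du = -(u^4/2 + u^3 + 3·u^2/2 + 3·u/2 + 3/4)·e^(-2·u) + C, the region integral is ≈ 0.16454 and the full one is 3/4.
This works out to P = 0.2194.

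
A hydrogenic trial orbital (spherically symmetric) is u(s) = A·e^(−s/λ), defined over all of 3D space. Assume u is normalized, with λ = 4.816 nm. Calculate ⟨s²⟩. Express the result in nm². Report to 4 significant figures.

The expectation value is the |u|²-weighted average of s^2: ∫ s^2|u|² 4πs² ds.
With ∫₀^∞ s^4 e^(−αs) ds = 4!/α^5, evaluating both integrals, ⟨s²⟩ = 3·λ^2.
With λ = 4.816, ⟨s^2⟩ = 69.582.

⟨s^2⟩ ≈ 69.58 nm^2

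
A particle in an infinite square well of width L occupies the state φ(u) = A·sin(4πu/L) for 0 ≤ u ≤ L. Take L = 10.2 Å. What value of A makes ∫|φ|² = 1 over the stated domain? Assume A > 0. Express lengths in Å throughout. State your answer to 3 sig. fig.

Normalization requires ∫|φ|² du = 1, integrated from 0 to L.
The integral (without the A² prefactor) comes out to L/2.
Hence A² = 1/[L/2].
Plugging in L = 10.2 yields A = 0.4428.

A ≈ 0.443 Å^(-1/2)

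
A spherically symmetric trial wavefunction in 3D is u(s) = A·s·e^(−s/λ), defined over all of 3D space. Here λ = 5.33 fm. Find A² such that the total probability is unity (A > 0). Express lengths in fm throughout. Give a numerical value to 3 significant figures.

A^2 ≈ 0.0000247 fm^(-5)

Normalization requires ∫|u|² 4πs² ds = 1, integrated from 0 to ∞.
The angular integral contributes 4π, leaving ∫₀^∞ s²|u|² ds.
Carrying out the integral gives A² · 3·π·λ^5.
Setting this equal to 1 gives A² = 1/(3·π·λ^5).
With λ = 5.33: A² = 0.00002467 and A = 0.004966.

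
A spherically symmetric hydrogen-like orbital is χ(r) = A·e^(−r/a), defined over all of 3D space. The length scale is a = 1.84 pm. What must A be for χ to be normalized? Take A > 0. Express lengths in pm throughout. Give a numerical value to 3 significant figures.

The normalization condition is ∫|χ|² 4πr² dr = 1 from 0 to ∞.
(Spherical symmetry: dV = 4πr² dr.)
Using ∫₀^∞ rⁿ e^(−αr) dr = n!/αⁿ⁺¹, with χ = A·e^(−r/a), the integral evaluates to A²·[π·a^3].
Setting this equal to 1 gives A² = 1/(π·a^3).
Substituting a = 1.84 gives A² = 0.05110, so A = 0.2260.

A ≈ 0.226 pm^(-3/2)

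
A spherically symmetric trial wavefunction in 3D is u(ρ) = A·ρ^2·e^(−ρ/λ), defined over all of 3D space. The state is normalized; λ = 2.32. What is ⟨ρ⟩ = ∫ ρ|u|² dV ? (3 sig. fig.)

⟨ρ⟩ ≈ 8.12

⟨ρ⟩ = ∫ ρ |u|² 4πρ² dρ over the full domain.
Using ∫₀^∞ ρⁿ e^(−αρ) dρ = n!/αⁿ⁺¹, the ratio of the moment integral to the normalization integral gives ⟨ρ⟩ = 7·λ/2.
Putting λ = 2.32 gives 8.120.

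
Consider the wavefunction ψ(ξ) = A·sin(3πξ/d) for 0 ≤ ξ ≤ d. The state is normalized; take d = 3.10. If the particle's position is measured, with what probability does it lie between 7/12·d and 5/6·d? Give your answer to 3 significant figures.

|ψ|² is the probability density, so P = ∫_{7/12·d}^{5/6·d} |ψ|² dξ.
The normalization integral ∫|ψ|²dξ over the whole domain equals d/2·A², and A² cancels in the ratio.
Substituting u = ξ/d, A² and the length scale cancel in the ratio: P = ∫_{7/12}^{5/6} sin(3·π·u)^2 du / ∫_{0}^{1} sin(3·π·u)^2 du.
An antiderivative of sin(3·π·u)^2 is u/2 - sin(6·π·u)/(12·π); evaluating from 7/12 to 5/6 gives 1/8 - 1/(12·π), while the full integral is 1/2.
This works out to P = (-2 + 3·π)/(12·π).

P ≈ 0.197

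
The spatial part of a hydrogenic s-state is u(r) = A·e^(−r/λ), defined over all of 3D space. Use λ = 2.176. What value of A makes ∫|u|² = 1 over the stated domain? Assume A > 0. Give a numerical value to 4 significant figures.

A ≈ 0.1758

Require ∫ |u|² 4πr² dr = 1 over the whole domain.
In 3D with spherical symmetry the volume element is 4πr² dr.
Recall ∫₀^∞ r^m e^(−r/β) dr = m!·β^(m+1), with u = A·e^(−r/λ), the integral evaluates to A²·[π·λ^3].
With λ = 2.176: A² = 0.030894 and A = 0.17577.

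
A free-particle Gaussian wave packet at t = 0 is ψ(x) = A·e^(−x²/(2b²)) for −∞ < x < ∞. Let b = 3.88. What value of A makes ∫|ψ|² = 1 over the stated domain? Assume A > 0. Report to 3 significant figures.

A ≈ 0.381

Require ∫ |ψ|² dx = 1 over the whole domain.
∫|ψ|² dx = A²·(√(π)·b).
So A² = (√(π)·b)^(−1).
Substituting b = 3.88 gives A² = 0.1454, so A = 0.3813.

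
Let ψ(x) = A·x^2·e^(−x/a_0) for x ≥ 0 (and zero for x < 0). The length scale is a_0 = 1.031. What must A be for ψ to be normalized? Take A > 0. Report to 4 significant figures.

A ≈ 1.070

The normalization condition is ∫|ψ|² dx = 1 from 0 to ∞.
The integral (without the A² prefactor) comes out to 3·a_0^5/4.
So A² = (3·a_0^5/4)^(−1).
Substituting a_0 = 1.031 gives A² = 1.1446, so A = 1.0698.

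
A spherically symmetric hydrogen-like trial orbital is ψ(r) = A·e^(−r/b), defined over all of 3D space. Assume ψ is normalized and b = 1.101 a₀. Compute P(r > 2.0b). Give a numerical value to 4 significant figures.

With dV = 4πr²dr, the probability is ∫|ψ|² dV over r > 2.0b.
The full normalization integral is A²·[π·b^3] = 1, fixing A².
Let u = r/b; then A², 4π and the length scale all cancel, so P = ∫_{2.0}^{∞} u^2·e^(-2·u) du ÷ ∫_{0}^{∞} u^2·e^(-2·u) du.
Using ∫ u^2·e^(-2·u) du = -(2·u^2 + 2·u + 1)·e^(-2·u)/4, the numerator is 13·e^(-4)/4 and the denominator is 1/4.
This evaluates to P = 0.23810.

P ≈ 0.2381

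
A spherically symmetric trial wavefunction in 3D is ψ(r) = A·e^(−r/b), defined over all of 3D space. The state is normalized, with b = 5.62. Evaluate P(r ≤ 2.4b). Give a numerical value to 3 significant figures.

P ≈ 0.857

Integrate the radial probability density 4πr²|ψ|² over r ≤ 2.4b.
The full normalization integral is A²·[π·b^3] = 1, fixing A².
Let u = r/b; then A², 4π and the length scale all cancel, so P = ∫_{0}^{2.4} u^2·e^(-2·u) du ÷ ∫_{0}^{∞} u^2·e^(-2·u) du.
With ∫ u^2·e^(-2·u) du = -(2·u^2 + 2·u + 1)·e^(-2·u)/4 + C, the region integral is 1/4 - 433·e^(-24/5)/100 and the full one is 1/4.
Taking the ratio yields P = 0.8575.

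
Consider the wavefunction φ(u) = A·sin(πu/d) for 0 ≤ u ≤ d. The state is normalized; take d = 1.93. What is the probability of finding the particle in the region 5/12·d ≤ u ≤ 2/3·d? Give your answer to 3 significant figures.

P ≈ 0.467

P = ∫_{5/12·d}^{2/3·d} |φ(u)|² du.
With A² fixed by ∫|φ|² = 1, i.e. A² = (d/2)^(−1), substitute and integrate.
Substituting t = u/d, A² and the length scale cancel in the ratio: P = ∫_{5/12}^{2/3} sin(π·t)^2 dt / ∫_{0}^{1} sin(π·t)^2 dt.
An antiderivative of sin(π·t)^2 is t/2 - sin(2·π·t)/(4·π); evaluating from 5/12 to 2/3 gives 1/(8·π) + √(3)/(8·π) + 1/8, while the full integral is 1/2.
The result is P = (1 + √(3) + π)/(4·π).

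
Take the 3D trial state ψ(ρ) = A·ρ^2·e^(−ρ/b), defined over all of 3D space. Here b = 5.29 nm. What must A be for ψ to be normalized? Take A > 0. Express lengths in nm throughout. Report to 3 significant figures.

A ≈ 0.000349 nm^(-7/2)

Normalization requires ∫|ψ|² 4πρ² dρ = 1, integrated from 0 to ∞.
With ∫₀^∞ ρ^6 e^(−αρ) dρ = 6!/α^7, carrying out the integral gives A² · 45·π·b^7/2.
So A² = (45·π·b^7/2)^(−1).
Substituting b = 5.29 gives A² = 1.220E-7, so A = 0.0003493.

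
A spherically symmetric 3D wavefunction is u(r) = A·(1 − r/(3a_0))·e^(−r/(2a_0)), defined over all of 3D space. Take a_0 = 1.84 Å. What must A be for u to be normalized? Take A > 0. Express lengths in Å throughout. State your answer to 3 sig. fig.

A ≈ 0.138 Å^(-3/2)

Normalization requires ∫|u|² 4πr² dr = 1, integrated from 0 to ∞.
(Spherical symmetry: dV = 4πr² dr.)
∫|u|² 4πr² dr = A²·(8·π·a_0^3/3).
So A² = (8·π·a_0^3/3)^(−1).
Plugging in a_0 = 1.84 yields A = 0.1384.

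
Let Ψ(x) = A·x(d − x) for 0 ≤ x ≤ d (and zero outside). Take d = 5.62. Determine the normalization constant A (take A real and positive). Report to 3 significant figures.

A ≈ 0.0732

The normalization condition is ∫|Ψ|² dx = 1 from 0 to d.
With Ψ = A·x(d − x), the integral evaluates to A²·[d^5/30].
Setting this equal to 1 gives A² = 1/(d^5/30).
With d = 5.62: A² = 0.005351 and A = 0.07315.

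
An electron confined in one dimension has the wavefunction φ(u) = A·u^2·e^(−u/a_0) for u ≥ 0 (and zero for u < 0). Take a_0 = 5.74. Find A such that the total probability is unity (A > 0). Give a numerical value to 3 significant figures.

A ≈ 0.0146

Require ∫ |φ|² du = 1 over the whole domain.
With ∫₀^∞ u^4 e^(−αu) du = 4!/α^5, carrying out the integral gives A² · 3·a_0^5/4.
Hence A² = 1/[3·a_0^5/4].
Plugging in a_0 = 5.74 yields A = 0.01463.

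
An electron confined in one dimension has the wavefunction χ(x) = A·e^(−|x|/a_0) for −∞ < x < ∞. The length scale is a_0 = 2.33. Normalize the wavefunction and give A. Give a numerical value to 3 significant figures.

A ≈ 0.655

Normalization requires ∫|χ|² dx = 1, integrated from −∞ to ∞.
Recall ∫₀^∞ x^m e^(−x/β) dx = m!·β^(m+1), with χ = A·e^(−|x|/a_0), the integral evaluates to A²·[a_0].
So A² = (a_0)^(−1).
Substituting a_0 = 2.33 gives A² = 0.4292, so A = 0.6551.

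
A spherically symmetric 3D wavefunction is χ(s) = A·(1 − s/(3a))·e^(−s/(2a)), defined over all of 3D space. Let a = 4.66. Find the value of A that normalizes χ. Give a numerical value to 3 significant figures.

The normalization condition is ∫|χ|² 4πs² ds = 1 from 0 to ∞.
With χ = A·(1 − s/(3a))·e^(−s/(2a)), the integral evaluates to A²·[8·π·a^3/3].
So A² = (8·π·a^3/3)^(−1).
Substituting a = 4.66 gives A² = 0.001180, so A = 0.03434.

A ≈ 0.0343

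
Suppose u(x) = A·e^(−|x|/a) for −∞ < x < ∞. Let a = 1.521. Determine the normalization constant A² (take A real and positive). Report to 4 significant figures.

A^2 ≈ 0.6575

We need A² ∫|f|² dx = 1, taking the integral from −∞ to ∞.
Carrying out the integral gives A² · a.
Setting this equal to 1 gives A² = 1/(a).
Substituting a = 1.521 gives A² = 0.65746, so A = 0.81084.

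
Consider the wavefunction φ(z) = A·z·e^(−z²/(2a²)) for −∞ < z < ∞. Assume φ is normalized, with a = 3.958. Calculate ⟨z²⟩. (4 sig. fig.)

⟨z²⟩ = ∫ z^2 |φ|² dz over the full domain.
Differentiating ∫e^(−αz²) dz = √(π/α) under α to get the higher moments, evaluating both integrals, ⟨z²⟩ = 3·a^2/2.
With a = 3.958, ⟨z^2⟩ = 23.499.

⟨z^2⟩ ≈ 23.50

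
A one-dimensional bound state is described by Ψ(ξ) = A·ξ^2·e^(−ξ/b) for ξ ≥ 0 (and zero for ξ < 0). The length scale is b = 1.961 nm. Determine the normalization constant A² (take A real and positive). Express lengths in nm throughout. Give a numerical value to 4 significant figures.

A^2 ≈ 0.04598 nm^(-5)

Normalization requires ∫|Ψ|² dξ = 1, integrated from 0 to ∞.
Recall ∫₀^∞ ξ^m e^(−ξ/β) dξ = m!·β^(m+1), ∫|Ψ|² dξ = A²·(3·b^5/4).
Hence A² = 1/[3·b^5/4].
Substituting b = 1.961 gives A² = 0.045978, so A = 0.21442.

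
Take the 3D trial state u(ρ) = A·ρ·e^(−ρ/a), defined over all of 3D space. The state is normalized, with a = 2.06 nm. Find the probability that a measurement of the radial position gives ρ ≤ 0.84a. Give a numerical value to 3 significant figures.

P ≈ 0.0284

With dV = 4πρ²dρ, the probability is ∫|u|² dV over ρ ≤ 0.84a.
Normalization gives A² = 1/(3·π·a^5).
Substituting t = ρ/a, A², 4π and the length scale all cancel in the ratio: P = ∫_{0}^{0.84} t^4·e^(-2·t) dt / ∫_{0}^{∞} t^4·e^(-2·t) dt.
An antiderivative of t^4·e^(-2·t) is -(t^4/2 + t^3 + 3·t^2/2 + 3·t/2 + 3/4)·e^(-2·t); evaluating from 0 to 0.84 gives ≈ 0.021270, while the full integral is 3/4.
This evaluates to P = 0.02836.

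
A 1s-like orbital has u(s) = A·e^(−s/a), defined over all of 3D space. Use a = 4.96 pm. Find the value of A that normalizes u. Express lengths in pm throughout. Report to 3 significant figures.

Require ∫ |u|² 4πs² ds = 1 over the whole domain.
The angular integral contributes 4π, leaving ∫₀^∞ s²|u|² ds.
Using ∫₀^∞ sⁿ e^(−αs) ds = n!/αⁿ⁺¹, ∫|u|² 4πs² ds = A²·(π·a^3).
So A² = (π·a^3)^(−1).
With a = 4.96: A² = 0.002609 and A = 0.05107.

A ≈ 0.0511 pm^(-3/2)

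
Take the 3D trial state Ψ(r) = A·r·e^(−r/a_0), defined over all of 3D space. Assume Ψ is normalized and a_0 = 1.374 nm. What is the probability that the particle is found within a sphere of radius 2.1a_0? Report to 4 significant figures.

P ≈ 0.4102

P = ∫ |Ψ|² 4πr² dr over r ≤ 2.1a_0.
A² is fixed by ∫₀^∞ 4πr²|Ψ|² dr = 1, i.e. A² = (3·π·a_0^5)^(−1).
Let u = r/a_0; then A², 4π and the length scale all cancel, so P = ∫_{0}^{2.1} u^4·e^(-2·u) du ÷ ∫_{0}^{∞} u^4·e^(-2·u) du.
An antiderivative of u^4·e^(-2·u) is -(u^4/2 + u^3 + 3·u^2/2 + 3·u/2 + 3/4)·e^(-2·u); evaluating from 0 to 2.1 gives ≈ 0.307630, while the full integral is 3/4.
The region integral divided by the full integral gives P = 0.41017.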